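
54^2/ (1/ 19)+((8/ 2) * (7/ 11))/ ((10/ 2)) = 3047248/ 55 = 55404.51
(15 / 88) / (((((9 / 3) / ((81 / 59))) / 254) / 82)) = 2108835 / 1298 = 1624.68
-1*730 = -730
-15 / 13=-1.15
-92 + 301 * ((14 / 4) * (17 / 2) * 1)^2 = 4260989 / 16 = 266311.81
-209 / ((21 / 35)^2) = -5225 / 9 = -580.56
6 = 6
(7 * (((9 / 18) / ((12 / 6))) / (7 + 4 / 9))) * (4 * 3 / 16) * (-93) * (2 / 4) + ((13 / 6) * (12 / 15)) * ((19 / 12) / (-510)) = -8.20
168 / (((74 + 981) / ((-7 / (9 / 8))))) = -3136 / 3165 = -0.99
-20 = -20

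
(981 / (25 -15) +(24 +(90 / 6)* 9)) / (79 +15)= 2571 / 940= 2.74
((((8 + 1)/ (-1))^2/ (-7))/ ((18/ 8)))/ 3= -12/ 7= -1.71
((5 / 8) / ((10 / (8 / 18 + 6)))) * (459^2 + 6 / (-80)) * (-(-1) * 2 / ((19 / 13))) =1059022783 / 9120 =116120.92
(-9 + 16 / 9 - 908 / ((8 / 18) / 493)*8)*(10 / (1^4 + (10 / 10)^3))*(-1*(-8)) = -2900735720 / 9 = -322303968.89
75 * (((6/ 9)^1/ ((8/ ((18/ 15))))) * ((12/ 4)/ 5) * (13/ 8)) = 117/ 16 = 7.31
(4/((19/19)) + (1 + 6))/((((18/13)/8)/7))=4004/9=444.89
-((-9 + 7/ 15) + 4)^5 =1453933568/ 759375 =1914.65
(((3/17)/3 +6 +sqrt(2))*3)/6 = sqrt(2)/2 +103/34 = 3.74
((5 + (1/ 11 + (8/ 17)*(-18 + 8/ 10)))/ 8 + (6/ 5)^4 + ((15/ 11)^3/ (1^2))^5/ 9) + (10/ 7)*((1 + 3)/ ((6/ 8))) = 19540245015820864774972/ 932048497800867129375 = 20.96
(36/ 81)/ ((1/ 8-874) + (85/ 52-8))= -416/ 823905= -0.00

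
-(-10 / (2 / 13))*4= 260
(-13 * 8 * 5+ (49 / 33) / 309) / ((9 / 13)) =-68931083 / 91773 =-751.10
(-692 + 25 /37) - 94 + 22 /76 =-1103759 /1406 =-785.03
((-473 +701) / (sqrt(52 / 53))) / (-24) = -19*sqrt(689) / 52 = -9.59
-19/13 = -1.46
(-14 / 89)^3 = -2744 / 704969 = -0.00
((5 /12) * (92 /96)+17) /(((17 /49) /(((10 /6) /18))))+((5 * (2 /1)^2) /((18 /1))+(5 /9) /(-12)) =1509215 /264384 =5.71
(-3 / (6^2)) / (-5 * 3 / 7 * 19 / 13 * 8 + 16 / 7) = 13 / 3552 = 0.00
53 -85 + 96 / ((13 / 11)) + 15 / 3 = 705 / 13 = 54.23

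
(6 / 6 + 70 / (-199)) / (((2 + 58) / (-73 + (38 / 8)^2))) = -34701 / 63680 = -0.54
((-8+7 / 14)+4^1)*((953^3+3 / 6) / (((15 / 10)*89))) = -12117324485 / 534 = -22691618.89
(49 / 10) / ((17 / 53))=2597 / 170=15.28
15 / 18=5 / 6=0.83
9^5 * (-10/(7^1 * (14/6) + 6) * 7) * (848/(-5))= 2103089184/67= 31389390.81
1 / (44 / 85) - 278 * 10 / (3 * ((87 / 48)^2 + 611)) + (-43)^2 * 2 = 76771589567 / 20757924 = 3698.42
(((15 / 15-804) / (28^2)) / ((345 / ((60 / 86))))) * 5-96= -37222063 / 387688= -96.01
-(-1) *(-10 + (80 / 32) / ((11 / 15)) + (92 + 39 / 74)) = 34976 / 407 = 85.94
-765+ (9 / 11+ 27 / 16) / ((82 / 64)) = -344133 / 451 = -763.04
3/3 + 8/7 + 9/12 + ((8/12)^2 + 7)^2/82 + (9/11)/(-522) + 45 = 1440655439/29663172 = 48.57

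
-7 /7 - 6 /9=-1.67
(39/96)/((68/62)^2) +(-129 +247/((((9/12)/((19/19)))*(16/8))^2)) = -6287179/332928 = -18.88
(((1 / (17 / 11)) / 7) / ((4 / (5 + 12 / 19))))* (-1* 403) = -474331 / 9044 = -52.45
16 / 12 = 4 / 3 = 1.33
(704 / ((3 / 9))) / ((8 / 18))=4752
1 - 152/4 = -37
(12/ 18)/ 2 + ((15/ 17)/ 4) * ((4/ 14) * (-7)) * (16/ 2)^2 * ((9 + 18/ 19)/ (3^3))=-9757/ 969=-10.07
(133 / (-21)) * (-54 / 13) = 342 / 13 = 26.31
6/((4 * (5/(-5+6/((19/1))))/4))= -534/95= -5.62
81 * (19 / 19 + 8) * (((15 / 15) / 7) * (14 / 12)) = 243 / 2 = 121.50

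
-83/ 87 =-0.95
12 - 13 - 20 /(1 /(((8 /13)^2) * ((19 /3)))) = -24827 /507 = -48.97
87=87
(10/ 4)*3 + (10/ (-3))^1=25/ 6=4.17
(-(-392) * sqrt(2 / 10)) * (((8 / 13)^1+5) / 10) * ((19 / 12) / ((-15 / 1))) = -67963 * sqrt(5) / 14625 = -10.39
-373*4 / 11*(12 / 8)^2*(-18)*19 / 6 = 191349 / 11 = 17395.36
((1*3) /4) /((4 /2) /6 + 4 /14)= 63 /52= 1.21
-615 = -615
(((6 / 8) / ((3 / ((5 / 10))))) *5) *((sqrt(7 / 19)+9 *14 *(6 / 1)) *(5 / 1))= 25 *sqrt(133) / 152+4725 / 2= 2364.40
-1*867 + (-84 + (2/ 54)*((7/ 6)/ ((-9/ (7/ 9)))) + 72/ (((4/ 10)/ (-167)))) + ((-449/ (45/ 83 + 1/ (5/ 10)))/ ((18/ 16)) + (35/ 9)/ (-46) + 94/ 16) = -7937770902197/ 254724264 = -31162.21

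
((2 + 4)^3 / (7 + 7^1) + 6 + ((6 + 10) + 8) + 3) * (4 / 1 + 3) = 339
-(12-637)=625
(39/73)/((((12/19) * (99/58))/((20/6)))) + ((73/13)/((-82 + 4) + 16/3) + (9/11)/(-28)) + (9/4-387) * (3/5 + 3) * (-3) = 17878911273089/4301076780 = 4156.85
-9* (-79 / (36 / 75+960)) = 1975 / 2668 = 0.74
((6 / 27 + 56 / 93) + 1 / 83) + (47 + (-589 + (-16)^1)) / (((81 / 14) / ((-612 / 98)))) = 97765495 / 162099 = 603.12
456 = 456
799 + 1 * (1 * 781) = 1580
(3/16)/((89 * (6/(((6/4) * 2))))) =3/2848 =0.00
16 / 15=1.07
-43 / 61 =-0.70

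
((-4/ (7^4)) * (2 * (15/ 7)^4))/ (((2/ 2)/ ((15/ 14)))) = -3037500/ 40353607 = -0.08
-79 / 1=-79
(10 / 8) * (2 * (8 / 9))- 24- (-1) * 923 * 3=2747.22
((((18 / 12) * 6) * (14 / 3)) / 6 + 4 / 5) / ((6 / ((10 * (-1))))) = -13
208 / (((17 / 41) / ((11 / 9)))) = 93808 / 153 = 613.12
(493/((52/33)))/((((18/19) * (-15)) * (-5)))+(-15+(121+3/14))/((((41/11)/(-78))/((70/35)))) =-29825224781/6715800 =-4441.05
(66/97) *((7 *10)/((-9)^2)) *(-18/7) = -440/291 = -1.51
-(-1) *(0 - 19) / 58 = -19 / 58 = -0.33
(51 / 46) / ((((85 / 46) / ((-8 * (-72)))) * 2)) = 172.80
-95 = -95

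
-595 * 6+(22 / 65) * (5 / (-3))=-139252 / 39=-3570.56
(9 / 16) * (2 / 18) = 1 / 16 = 0.06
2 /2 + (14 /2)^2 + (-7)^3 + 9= -284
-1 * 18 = -18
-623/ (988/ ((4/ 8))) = -623/ 1976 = -0.32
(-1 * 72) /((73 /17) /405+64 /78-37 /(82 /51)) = 528437520 /162796037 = 3.25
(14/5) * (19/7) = 38/5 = 7.60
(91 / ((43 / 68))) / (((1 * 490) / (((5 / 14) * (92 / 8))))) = 5083 / 4214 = 1.21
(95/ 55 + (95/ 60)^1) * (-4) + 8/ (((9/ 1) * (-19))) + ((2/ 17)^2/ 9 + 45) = 17239108/ 543609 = 31.71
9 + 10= 19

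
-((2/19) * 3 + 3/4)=-81/76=-1.07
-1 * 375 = -375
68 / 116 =17 / 29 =0.59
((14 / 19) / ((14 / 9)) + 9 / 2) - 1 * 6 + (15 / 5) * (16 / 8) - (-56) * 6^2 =76797 / 38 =2020.97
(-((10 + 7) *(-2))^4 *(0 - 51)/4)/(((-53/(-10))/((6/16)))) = 63893565/53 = 1205538.96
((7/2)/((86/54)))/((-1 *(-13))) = 189/1118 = 0.17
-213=-213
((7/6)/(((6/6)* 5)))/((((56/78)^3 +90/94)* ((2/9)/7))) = 409834971/74021980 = 5.54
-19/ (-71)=0.27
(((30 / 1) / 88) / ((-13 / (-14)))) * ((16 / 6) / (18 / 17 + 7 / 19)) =45220 / 65923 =0.69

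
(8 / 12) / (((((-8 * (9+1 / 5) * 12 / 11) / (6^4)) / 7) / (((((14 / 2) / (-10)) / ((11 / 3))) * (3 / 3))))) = 1323 / 92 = 14.38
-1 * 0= 0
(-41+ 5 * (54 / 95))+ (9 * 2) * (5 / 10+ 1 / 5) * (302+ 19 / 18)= 143653 / 38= 3780.34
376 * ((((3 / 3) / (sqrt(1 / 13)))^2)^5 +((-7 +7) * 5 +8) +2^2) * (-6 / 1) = -837664080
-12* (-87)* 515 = 537660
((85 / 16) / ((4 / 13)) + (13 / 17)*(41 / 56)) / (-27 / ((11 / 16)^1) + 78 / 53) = -26382499 / 55947136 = -0.47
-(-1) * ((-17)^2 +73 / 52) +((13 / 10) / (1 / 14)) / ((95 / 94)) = 308.41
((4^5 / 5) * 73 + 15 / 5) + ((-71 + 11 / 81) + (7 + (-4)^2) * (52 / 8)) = 12175949 / 810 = 15032.04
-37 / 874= -0.04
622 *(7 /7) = 622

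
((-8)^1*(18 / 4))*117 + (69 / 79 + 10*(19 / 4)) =-657853 / 158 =-4163.63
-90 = -90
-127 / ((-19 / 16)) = 2032 / 19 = 106.95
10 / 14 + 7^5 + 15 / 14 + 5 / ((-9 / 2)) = 2117767 / 126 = 16807.67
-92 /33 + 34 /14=-83 /231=-0.36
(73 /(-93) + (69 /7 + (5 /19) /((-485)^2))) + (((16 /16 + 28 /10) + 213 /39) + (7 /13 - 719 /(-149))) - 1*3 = 358910725930 /17340608229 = 20.70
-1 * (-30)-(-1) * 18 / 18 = 31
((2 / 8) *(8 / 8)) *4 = 1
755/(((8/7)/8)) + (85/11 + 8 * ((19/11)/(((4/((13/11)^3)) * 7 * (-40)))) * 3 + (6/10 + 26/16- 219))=4161702873/819896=5075.89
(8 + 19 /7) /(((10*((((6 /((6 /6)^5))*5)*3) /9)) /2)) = 3 /14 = 0.21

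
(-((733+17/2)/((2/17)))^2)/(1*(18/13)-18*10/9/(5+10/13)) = 123940931595/6496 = 19079576.91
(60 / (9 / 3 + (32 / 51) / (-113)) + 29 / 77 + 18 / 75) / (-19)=-686110559 / 631174775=-1.09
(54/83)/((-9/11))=-0.80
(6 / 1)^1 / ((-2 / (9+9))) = -54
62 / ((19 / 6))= 372 / 19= 19.58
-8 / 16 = -1 / 2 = -0.50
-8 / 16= -1 / 2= -0.50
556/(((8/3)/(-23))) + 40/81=-776791/162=-4795.01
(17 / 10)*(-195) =-663 / 2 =-331.50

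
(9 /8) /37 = 9 /296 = 0.03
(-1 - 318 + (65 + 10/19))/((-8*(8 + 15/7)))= 4214/1349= 3.12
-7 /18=-0.39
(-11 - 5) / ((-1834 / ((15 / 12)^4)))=625 / 29344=0.02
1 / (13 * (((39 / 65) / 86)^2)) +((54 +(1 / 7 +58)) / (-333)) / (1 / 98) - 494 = 506656 / 481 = 1053.34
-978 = -978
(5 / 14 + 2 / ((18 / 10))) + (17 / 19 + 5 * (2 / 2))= 17627 / 2394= 7.36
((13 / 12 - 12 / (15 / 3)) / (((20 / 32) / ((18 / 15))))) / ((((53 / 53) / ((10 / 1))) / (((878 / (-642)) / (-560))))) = -34681 / 561750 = -0.06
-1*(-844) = 844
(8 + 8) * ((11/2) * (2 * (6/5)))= 1056/5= 211.20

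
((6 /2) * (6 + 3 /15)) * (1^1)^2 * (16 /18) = 248 /15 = 16.53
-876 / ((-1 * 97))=876 / 97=9.03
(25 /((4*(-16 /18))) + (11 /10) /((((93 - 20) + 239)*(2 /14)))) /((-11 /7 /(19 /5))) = 5814893 /343200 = 16.94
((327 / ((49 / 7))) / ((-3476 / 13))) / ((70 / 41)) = -0.10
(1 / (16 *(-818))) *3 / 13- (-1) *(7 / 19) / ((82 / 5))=2975183 / 132542176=0.02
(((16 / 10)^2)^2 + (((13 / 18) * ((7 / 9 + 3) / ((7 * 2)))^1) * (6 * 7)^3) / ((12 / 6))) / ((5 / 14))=189679532 / 9375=20232.48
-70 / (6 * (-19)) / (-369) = -35 / 21033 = -0.00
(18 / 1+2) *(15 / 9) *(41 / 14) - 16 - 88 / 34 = 28214 / 357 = 79.03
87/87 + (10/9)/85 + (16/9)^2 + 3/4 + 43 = 263963/5508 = 47.92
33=33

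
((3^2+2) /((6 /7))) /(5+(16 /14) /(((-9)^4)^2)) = 7734060873 /3013270486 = 2.57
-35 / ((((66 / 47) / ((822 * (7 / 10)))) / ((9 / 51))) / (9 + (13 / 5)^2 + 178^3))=-14273332345.39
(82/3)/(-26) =-41/39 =-1.05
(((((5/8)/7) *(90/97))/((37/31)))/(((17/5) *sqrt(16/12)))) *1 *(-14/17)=-34875 *sqrt(3)/4148884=-0.01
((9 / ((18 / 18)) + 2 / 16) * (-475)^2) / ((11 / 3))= 49411875 / 88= 561498.58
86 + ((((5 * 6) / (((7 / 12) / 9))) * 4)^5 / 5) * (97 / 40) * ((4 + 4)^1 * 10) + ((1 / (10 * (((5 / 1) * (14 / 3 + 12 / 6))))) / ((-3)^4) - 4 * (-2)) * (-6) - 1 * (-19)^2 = 63836526363499536531008693 / 75631500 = 844046810700561757.09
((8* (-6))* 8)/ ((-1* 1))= 384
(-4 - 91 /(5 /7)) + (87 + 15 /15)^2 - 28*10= 36663 /5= 7332.60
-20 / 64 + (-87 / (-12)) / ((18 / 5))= 245 / 144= 1.70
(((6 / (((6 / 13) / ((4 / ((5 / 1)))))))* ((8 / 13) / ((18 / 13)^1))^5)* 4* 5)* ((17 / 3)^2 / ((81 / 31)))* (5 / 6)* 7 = 33393418240 / 129140163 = 258.58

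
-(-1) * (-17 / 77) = -17 / 77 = -0.22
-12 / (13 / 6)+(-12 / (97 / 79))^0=-59 / 13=-4.54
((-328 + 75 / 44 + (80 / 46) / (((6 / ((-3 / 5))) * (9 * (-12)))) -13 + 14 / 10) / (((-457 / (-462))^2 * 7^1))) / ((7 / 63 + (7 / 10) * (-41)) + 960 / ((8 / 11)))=-21327332334 / 558299532629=-0.04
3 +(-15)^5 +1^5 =-759371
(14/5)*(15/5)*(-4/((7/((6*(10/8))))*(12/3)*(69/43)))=-129/23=-5.61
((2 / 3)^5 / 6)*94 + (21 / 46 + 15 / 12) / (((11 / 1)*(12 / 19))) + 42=130754725 / 2950992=44.31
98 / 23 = 4.26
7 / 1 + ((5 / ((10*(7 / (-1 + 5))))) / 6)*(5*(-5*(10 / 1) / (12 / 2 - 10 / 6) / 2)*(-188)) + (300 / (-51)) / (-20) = 410784 / 1547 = 265.54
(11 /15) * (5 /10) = 11 /30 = 0.37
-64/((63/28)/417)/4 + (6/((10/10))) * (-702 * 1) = -21532/3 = -7177.33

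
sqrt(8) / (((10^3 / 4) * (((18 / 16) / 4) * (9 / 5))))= 32 * sqrt(2) / 2025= 0.02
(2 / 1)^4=16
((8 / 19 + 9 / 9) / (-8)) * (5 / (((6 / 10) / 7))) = -1575 / 152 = -10.36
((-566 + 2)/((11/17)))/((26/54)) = -258876/143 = -1810.32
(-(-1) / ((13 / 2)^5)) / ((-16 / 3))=-6 / 371293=-0.00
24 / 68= 6 / 17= 0.35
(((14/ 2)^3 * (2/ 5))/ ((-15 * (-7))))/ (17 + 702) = 98/ 53925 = 0.00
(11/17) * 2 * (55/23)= 1210/391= 3.09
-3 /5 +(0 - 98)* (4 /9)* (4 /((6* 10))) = -473 /135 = -3.50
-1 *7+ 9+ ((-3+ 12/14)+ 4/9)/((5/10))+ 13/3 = 185/63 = 2.94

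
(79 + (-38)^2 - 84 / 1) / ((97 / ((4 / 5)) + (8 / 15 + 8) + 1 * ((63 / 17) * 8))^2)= 1497135600 / 26444939161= 0.06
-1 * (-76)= 76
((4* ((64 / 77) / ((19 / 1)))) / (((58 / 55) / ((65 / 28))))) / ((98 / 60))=312000 / 1322951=0.24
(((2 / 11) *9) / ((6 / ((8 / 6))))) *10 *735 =29400 / 11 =2672.73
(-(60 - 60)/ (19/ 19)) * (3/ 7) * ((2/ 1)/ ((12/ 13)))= 0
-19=-19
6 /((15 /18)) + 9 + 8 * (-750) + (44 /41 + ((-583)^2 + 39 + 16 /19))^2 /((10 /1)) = 11555228746.15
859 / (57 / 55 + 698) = 47245 / 38447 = 1.23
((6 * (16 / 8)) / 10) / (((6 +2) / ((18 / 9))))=3 / 10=0.30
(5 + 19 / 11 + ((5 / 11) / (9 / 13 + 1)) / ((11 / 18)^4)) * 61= 935099134 / 1771561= 527.84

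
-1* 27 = -27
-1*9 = -9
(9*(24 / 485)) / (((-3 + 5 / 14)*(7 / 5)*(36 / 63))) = -756 / 3589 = -0.21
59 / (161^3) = 0.00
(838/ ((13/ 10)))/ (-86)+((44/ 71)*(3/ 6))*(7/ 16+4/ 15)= -34659619/ 4762680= -7.28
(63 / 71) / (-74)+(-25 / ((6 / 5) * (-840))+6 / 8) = 2019935 / 2648016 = 0.76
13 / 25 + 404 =10113 / 25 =404.52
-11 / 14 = -0.79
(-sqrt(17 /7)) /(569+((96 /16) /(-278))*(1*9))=-0.00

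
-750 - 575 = -1325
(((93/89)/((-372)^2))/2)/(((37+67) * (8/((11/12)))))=11/2644402176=0.00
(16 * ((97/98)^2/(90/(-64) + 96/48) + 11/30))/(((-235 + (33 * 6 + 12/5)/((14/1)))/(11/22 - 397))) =2188655417/37752981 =57.97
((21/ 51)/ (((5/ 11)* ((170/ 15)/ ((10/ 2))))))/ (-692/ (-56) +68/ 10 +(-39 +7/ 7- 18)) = -0.01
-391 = -391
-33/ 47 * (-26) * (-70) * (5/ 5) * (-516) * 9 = 5934439.15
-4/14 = -0.29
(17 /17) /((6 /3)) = 1 /2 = 0.50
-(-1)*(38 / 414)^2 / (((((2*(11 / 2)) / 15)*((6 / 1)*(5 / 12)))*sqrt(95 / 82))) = 38*sqrt(7790) / 785565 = 0.00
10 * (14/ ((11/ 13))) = 1820/ 11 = 165.45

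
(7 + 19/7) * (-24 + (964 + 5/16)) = 255765/28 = 9134.46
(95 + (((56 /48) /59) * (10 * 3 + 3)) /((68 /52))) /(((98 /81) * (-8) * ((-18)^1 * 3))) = 574713 /3145408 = 0.18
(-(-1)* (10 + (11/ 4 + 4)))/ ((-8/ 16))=-67/ 2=-33.50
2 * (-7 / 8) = -7 / 4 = -1.75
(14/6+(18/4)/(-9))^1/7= 11/42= 0.26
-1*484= -484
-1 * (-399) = 399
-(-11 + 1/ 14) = 153/ 14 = 10.93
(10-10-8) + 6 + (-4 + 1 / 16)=-95 / 16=-5.94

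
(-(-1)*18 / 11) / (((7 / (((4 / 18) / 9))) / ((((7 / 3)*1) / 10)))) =2 / 1485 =0.00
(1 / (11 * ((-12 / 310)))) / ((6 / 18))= -155 / 22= -7.05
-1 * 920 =-920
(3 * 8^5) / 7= 98304 / 7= 14043.43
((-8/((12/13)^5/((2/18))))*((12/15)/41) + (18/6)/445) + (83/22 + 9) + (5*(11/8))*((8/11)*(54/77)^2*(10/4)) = 18.90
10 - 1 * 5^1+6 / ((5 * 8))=103 / 20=5.15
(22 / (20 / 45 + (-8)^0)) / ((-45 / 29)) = -638 / 65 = -9.82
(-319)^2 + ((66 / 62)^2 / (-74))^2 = 514625831739877 / 5057200996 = 101761.00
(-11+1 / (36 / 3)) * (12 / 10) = -131 / 10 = -13.10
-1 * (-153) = 153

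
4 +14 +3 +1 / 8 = 169 / 8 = 21.12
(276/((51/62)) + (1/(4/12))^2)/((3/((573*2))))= 131610.24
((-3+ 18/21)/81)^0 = 1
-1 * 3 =-3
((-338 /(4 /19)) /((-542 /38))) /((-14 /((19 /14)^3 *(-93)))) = 38916847983 /20821472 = 1869.07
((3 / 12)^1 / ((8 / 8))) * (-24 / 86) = -3 / 43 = -0.07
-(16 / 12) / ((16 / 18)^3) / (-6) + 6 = 1617 / 256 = 6.32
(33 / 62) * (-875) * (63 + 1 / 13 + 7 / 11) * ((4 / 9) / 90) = -531475 / 3627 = -146.53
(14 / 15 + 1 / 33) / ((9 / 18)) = 106 / 55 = 1.93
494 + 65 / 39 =1487 / 3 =495.67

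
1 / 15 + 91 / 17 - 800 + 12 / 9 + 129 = -56461 / 85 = -664.25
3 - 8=-5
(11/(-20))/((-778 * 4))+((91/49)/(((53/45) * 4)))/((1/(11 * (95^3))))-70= 3717725.23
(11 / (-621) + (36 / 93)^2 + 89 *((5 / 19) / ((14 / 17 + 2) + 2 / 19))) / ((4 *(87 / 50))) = 1.17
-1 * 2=-2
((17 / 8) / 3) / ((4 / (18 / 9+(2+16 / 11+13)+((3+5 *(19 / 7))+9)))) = 9605 / 1232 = 7.80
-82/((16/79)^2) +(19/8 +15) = -253657/128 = -1981.70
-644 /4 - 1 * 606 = -767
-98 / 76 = -1.29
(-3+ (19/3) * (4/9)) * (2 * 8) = -80/27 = -2.96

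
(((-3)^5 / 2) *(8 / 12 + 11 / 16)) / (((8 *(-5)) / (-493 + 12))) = -506493 / 256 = -1978.49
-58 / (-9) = 58 / 9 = 6.44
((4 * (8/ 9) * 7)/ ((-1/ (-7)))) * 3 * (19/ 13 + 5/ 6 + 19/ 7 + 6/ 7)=358736/ 117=3066.12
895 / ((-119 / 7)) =-52.65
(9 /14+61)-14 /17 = 14475 /238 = 60.82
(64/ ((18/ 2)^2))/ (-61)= -64/ 4941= -0.01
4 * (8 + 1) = 36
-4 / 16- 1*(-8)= 7.75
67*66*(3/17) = 13266/17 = 780.35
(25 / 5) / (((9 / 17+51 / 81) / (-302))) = -346545 / 266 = -1302.80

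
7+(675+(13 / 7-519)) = 1154 / 7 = 164.86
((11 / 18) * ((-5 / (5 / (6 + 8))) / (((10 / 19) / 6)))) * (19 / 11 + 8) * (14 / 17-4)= 256158 / 85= 3013.62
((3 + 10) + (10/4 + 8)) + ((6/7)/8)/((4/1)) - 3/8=2593/112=23.15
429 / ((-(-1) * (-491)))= -0.87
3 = 3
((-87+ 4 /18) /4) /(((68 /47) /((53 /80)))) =-1945471 /195840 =-9.93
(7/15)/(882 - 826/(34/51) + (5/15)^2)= -21/16060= -0.00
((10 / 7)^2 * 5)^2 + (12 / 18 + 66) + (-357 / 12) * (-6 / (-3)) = 1603243 / 14406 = 111.29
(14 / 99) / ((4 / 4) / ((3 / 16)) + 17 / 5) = 70 / 4323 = 0.02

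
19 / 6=3.17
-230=-230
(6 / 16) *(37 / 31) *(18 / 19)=999 / 2356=0.42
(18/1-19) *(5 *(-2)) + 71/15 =221/15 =14.73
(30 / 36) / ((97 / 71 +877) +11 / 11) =71 / 74922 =0.00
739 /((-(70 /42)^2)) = -6651 /25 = -266.04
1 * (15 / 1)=15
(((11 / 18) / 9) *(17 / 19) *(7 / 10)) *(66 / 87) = 14399 / 446310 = 0.03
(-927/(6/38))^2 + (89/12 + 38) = 413624237/12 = 34468686.42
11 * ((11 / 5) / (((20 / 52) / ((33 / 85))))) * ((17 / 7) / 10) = 51909 / 8750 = 5.93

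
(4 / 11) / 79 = 4 / 869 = 0.00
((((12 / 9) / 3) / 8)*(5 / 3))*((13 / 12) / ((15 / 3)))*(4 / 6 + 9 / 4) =455 / 7776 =0.06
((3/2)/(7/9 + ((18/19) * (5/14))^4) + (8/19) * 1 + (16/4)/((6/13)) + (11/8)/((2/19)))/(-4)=-6105539557753/1015608066432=-6.01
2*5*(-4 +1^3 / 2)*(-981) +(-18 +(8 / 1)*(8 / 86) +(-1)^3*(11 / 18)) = 26561461 / 774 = 34317.13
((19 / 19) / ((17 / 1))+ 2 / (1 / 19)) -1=630 / 17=37.06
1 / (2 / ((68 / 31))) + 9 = 313 / 31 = 10.10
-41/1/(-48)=41/48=0.85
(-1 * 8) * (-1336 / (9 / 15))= 53440 / 3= 17813.33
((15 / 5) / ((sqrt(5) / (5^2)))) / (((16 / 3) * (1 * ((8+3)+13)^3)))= 5 * sqrt(5) / 24576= 0.00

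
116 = 116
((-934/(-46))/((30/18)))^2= 1962801/13225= 148.42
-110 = -110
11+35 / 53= 618 / 53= 11.66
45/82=0.55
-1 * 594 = -594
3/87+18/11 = 533/319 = 1.67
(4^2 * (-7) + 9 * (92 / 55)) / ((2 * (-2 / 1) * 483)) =1333 / 26565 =0.05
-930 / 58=-465 / 29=-16.03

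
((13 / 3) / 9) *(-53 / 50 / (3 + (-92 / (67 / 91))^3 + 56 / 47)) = 9739608229 / 37232170300185750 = 0.00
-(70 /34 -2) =-1 /17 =-0.06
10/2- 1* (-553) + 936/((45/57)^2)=51494/25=2059.76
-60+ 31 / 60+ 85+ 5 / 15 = 517 / 20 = 25.85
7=7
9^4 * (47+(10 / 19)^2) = 111976587 / 361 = 310184.45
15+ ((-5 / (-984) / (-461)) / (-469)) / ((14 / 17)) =44677427845 / 2978495184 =15.00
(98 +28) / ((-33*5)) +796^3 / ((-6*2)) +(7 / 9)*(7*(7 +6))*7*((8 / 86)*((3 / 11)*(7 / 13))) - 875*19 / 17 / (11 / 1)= -5069441723611 / 120615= -42029944.23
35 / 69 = 0.51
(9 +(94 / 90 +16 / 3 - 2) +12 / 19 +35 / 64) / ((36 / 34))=13540789 / 984960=13.75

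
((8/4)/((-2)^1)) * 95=-95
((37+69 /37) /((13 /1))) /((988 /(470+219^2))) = 1832731 /12506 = 146.55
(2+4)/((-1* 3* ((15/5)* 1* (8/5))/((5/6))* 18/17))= -425/1296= -0.33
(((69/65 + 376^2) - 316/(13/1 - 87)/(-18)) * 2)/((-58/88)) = -269288919856/627705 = -429005.54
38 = 38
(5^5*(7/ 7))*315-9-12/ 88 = 21656049/ 22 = 984365.86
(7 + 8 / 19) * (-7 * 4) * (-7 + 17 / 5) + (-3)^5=47979 / 95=505.04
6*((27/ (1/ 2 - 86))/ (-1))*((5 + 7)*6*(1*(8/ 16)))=1296/ 19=68.21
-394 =-394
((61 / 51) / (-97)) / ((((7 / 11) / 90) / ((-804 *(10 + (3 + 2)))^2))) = -2927779668000 / 11543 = -253641139.05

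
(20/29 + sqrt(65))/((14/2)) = 20/203 + sqrt(65)/7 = 1.25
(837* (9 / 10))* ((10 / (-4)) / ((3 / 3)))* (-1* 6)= 11299.50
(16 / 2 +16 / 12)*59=1652 / 3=550.67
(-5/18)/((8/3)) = -5/48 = -0.10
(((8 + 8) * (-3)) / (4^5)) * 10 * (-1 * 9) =135 / 32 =4.22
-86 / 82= -43 / 41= -1.05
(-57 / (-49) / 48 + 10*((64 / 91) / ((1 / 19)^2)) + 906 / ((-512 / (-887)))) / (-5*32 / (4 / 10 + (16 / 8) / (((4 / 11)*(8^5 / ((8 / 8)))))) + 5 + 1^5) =-87852629926353 / 8421370420736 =-10.43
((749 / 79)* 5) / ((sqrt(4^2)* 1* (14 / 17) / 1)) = 9095 / 632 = 14.39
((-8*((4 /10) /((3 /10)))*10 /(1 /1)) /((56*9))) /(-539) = 40 /101871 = 0.00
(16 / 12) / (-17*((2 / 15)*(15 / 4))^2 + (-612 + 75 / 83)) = -1328 / 612885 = -0.00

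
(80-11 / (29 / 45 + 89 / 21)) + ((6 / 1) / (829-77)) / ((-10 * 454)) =102059651693 / 1312713760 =77.75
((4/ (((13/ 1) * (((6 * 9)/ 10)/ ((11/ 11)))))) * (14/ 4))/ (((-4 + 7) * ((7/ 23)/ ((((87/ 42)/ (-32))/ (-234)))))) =3335/ 55194048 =0.00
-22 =-22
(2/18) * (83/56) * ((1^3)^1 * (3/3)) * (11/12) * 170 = 77605/3024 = 25.66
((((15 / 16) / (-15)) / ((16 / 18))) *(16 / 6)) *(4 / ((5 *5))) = -0.03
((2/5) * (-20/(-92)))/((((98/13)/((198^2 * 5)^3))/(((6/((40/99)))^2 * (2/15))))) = 2878963446615110712/1127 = 2554537219711722.02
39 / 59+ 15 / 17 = 1548 / 1003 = 1.54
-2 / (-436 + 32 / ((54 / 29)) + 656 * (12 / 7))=-189 / 66694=-0.00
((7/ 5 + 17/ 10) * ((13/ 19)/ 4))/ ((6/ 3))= 403/ 1520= 0.27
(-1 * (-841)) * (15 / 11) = 12615 / 11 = 1146.82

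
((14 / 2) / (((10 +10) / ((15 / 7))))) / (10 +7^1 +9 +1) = 1 / 36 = 0.03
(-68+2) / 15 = -22 / 5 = -4.40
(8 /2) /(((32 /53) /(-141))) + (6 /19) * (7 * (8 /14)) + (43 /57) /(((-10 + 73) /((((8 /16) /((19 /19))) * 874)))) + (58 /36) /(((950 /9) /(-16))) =-666398567 /718200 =-927.87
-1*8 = -8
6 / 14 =3 / 7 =0.43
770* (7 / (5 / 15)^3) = 145530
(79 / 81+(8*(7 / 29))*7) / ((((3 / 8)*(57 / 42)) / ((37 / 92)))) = 35268548 / 3079539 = 11.45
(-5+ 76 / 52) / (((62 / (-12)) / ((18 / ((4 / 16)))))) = 19872 / 403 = 49.31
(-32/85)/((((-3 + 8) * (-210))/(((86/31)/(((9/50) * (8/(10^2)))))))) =6880/99603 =0.07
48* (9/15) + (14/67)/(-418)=2016397/70015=28.80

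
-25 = -25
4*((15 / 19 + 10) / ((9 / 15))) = 4100 / 57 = 71.93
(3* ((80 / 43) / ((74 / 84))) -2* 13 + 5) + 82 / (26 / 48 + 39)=-19010031 / 1509859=-12.59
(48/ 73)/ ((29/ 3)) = 144/ 2117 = 0.07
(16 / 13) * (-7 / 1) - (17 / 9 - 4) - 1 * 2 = -995 / 117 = -8.50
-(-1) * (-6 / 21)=-2 / 7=-0.29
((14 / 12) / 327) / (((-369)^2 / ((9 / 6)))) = 7 / 178098588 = 0.00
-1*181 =-181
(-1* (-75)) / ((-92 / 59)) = -4425 / 92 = -48.10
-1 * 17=-17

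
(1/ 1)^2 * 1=1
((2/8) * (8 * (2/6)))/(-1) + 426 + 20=445.33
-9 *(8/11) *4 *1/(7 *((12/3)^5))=-9/2464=-0.00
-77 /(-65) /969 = 77 /62985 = 0.00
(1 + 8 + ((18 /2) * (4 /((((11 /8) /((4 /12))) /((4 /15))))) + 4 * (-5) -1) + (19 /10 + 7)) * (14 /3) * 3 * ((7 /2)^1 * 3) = -2499 /22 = -113.59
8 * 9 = 72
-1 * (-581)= 581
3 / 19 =0.16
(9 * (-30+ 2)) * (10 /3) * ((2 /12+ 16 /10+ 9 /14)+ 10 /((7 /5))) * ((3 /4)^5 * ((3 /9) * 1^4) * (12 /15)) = -81243 /160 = -507.77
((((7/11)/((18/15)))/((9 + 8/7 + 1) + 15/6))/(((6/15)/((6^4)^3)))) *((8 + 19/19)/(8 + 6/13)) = 5199788805120/23111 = 224991943.45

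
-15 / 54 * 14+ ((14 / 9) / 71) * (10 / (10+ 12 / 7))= -101395 / 26199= -3.87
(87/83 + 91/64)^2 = 172160641/28217344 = 6.10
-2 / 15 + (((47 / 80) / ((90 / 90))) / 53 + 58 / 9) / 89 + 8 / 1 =26963431 / 3396240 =7.94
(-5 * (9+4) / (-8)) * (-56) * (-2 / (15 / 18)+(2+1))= -273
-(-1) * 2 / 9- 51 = -457 / 9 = -50.78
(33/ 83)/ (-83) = -33/ 6889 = -0.00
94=94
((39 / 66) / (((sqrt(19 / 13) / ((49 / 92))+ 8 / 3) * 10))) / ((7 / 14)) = 1217307 / 7566460 - 131859 * sqrt(247) / 15132920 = 0.02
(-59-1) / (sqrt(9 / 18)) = -60 * sqrt(2) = -84.85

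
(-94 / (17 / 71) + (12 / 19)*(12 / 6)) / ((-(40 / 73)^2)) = 336787471 / 258400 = 1303.36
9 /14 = 0.64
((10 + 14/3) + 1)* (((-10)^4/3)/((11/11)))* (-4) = -1880000/9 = -208888.89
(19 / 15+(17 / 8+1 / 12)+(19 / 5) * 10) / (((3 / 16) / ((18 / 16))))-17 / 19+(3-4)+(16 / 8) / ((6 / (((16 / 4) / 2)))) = 247.62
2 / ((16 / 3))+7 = 59 / 8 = 7.38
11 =11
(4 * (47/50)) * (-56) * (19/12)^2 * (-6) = 237538/75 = 3167.17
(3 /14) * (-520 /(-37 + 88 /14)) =156 /43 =3.63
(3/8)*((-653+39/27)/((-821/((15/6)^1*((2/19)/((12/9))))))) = 3665/62396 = 0.06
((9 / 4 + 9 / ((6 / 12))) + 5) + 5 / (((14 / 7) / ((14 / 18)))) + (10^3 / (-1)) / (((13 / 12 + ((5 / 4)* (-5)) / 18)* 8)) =-272113 / 1908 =-142.62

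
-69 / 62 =-1.11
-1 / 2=-0.50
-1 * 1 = -1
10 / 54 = 5 / 27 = 0.19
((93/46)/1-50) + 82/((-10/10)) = -5979/46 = -129.98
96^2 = 9216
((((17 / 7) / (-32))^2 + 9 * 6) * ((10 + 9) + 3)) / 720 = 29807723 / 18063360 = 1.65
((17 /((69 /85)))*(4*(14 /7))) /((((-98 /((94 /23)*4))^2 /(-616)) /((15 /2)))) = -89886860800 /4173281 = -21538.66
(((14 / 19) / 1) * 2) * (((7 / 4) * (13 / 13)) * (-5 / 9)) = -245 / 171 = -1.43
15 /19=0.79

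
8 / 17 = 0.47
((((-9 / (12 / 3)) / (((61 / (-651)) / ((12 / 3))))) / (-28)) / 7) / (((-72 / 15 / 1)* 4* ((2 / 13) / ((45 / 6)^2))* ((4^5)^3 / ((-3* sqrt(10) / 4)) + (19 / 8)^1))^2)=-528392826115333548500878375078125 / 609434764785444835668476212050411073976541196288 - 428008080015360000000* sqrt(10) / 148787784371446493083124075207619891107554003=-0.00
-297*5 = -1485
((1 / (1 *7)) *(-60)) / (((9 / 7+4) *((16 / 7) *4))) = -105 / 592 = -0.18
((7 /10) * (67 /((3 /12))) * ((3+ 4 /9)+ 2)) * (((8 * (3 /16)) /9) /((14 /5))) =3283 /54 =60.80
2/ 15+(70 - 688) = -9268/ 15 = -617.87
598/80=299/40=7.48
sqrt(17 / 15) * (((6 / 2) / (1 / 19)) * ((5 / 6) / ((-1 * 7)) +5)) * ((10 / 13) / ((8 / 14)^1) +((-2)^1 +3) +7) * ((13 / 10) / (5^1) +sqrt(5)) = 63099 * sqrt(255) / 1400 +315495 * sqrt(51) / 364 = 6909.52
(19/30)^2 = 361/900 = 0.40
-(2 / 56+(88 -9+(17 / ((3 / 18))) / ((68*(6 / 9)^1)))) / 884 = -569 / 6188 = -0.09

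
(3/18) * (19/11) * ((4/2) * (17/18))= 323/594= 0.54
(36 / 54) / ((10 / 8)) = 8 / 15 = 0.53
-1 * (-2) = 2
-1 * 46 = -46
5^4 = 625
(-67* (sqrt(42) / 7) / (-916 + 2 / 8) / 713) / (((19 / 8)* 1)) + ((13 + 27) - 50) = -10 + 2144* sqrt(42) / 347358627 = -10.00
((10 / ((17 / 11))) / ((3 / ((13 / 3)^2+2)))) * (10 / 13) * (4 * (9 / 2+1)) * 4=1064800 / 351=3033.62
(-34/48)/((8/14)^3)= -5831/1536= -3.80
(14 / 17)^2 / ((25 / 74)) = 14504 / 7225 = 2.01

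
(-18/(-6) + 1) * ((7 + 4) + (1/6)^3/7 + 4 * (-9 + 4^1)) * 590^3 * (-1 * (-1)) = -1397296026500/189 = -7393100669.31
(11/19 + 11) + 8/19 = 12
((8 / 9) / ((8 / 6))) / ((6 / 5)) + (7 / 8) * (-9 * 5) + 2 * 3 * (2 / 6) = -2651 / 72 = -36.82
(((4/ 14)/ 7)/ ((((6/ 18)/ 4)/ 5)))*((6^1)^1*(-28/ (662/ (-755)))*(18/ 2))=9784800/ 2317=4223.05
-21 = -21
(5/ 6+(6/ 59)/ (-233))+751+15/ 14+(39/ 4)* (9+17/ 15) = 1229379833/ 1443435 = 851.70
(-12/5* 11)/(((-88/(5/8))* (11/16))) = 3/11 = 0.27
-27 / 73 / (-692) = 0.00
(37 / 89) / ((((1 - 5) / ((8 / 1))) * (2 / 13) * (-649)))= 481 / 57761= 0.01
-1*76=-76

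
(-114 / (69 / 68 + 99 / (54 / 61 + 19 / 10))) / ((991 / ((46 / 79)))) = -201949936 / 110224414013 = -0.00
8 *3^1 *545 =13080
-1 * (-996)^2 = -992016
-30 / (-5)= 6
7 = 7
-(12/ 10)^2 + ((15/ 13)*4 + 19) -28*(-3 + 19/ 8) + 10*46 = 324789/ 650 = 499.68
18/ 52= 9/ 26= 0.35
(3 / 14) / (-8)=-3 / 112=-0.03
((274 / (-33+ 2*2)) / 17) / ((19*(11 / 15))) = -4110 / 103037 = -0.04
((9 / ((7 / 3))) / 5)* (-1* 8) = -216 / 35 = -6.17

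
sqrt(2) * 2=2 * sqrt(2)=2.83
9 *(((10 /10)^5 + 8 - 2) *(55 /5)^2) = 7623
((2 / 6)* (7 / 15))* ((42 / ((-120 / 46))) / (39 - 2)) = -0.07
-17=-17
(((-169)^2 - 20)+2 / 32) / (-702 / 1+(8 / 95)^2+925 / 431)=-592097660725 / 14518647152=-40.78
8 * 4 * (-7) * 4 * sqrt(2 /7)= -128 * sqrt(14)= -478.93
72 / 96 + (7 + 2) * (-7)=-249 / 4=-62.25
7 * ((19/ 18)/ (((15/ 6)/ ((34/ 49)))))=646/ 315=2.05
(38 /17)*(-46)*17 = -1748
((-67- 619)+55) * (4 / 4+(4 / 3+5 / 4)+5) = -64993 / 12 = -5416.08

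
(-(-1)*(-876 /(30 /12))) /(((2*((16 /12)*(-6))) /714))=78183 /5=15636.60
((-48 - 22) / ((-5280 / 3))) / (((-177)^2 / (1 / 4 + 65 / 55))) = 49 / 26956864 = 0.00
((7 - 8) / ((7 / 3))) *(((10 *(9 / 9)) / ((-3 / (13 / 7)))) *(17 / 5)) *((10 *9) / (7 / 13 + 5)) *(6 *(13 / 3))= 186745 / 49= 3811.12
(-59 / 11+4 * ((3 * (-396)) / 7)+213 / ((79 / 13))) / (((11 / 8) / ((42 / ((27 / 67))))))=-4233222944 / 86031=-49205.79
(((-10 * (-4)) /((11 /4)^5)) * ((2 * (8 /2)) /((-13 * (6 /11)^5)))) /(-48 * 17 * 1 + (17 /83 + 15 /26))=1699840 /427495563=0.00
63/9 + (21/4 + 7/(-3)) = 9.92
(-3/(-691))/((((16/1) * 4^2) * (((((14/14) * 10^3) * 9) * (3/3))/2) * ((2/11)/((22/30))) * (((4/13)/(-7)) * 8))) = -11011/254730240000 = -0.00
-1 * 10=-10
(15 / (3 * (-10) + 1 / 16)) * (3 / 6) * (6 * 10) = -7200 / 479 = -15.03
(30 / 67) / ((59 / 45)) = 1350 / 3953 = 0.34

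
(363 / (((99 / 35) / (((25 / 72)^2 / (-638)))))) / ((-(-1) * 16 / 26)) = -284375 / 7216128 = -0.04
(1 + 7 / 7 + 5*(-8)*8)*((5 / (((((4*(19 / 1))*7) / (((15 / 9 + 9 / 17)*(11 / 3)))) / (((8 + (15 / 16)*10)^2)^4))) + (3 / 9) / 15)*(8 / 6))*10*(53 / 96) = -107647224083150872859803 / 73157050368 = -1471453859083.38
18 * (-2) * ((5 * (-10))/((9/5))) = 1000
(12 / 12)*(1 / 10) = 1 / 10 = 0.10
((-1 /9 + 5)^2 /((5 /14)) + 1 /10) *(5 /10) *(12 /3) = 54289 /405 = 134.05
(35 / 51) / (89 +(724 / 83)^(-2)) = 18346160 / 2379586203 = 0.01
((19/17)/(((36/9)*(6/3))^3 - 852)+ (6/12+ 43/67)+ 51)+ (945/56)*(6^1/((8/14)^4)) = 1001.75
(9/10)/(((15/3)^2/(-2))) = -9/125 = -0.07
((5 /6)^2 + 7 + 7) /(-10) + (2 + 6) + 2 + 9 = 6311 /360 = 17.53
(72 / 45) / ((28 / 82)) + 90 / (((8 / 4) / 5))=8039 / 35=229.69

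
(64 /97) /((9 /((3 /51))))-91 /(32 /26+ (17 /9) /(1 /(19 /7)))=-1105751641 /77277087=-14.31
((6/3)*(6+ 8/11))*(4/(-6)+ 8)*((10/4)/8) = 185/6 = 30.83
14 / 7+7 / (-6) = 0.83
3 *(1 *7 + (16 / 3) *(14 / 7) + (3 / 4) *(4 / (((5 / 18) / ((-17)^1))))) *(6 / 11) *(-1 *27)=403218 / 55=7331.24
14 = 14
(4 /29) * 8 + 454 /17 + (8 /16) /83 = 2276353 /81838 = 27.82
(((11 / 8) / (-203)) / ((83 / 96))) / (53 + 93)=-66 / 1229977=-0.00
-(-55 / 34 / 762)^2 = -3025 / 671224464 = -0.00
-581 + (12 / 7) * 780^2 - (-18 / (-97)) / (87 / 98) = 20525705813 / 19691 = 1042390.22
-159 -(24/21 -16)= -1009/7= -144.14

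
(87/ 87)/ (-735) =-1/ 735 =-0.00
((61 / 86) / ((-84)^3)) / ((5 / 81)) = -183 / 9439360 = -0.00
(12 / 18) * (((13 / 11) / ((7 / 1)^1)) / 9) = 26 / 2079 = 0.01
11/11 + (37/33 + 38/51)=2.87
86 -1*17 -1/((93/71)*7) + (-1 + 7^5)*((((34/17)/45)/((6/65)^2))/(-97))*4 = -2015269156/568323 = -3545.99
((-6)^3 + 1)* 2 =-430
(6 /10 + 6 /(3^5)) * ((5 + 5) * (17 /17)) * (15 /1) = 2530 /27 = 93.70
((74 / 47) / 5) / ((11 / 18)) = 1332 / 2585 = 0.52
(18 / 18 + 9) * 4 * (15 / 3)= 200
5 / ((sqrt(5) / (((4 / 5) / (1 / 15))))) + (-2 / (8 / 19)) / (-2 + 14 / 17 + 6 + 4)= -323 / 600 + 12 * sqrt(5)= 26.29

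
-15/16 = -0.94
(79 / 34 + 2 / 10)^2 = 184041 / 28900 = 6.37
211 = 211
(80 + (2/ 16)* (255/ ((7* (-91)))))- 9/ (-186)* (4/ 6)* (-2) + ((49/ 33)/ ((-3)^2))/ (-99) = 79.88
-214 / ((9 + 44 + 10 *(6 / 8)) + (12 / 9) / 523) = -671532 / 189857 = -3.54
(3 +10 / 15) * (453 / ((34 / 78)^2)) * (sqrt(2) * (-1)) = -2526381 * sqrt(2) / 289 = -12362.78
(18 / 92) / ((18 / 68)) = 17 / 23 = 0.74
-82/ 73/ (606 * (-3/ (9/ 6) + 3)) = -41/ 22119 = -0.00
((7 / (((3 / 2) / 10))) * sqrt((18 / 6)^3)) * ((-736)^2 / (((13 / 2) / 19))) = 2881822720 * sqrt(3) / 13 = 383958720.73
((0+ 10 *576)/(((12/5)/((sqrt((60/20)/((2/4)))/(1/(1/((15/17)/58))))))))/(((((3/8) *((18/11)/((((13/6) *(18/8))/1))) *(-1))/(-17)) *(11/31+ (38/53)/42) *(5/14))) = 192972541762 *sqrt(6)/1203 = 392921248.28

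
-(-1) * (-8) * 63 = -504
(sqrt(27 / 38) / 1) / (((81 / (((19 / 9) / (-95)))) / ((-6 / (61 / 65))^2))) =-1690 * sqrt(114) / 1908873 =-0.01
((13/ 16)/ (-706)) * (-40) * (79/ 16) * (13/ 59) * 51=3404505/ 1332928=2.55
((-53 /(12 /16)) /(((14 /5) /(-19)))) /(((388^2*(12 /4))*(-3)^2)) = 0.00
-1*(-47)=47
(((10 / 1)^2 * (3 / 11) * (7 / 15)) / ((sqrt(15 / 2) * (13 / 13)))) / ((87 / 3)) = 28 * sqrt(30) / 957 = 0.16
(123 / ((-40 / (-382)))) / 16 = 23493 / 320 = 73.42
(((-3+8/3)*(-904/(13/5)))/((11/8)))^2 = 1307545600/184041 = 7104.64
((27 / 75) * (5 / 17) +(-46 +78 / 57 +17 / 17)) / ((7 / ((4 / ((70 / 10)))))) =-40168 / 11305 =-3.55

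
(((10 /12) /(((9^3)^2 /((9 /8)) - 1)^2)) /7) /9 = 5 /84351931101018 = 0.00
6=6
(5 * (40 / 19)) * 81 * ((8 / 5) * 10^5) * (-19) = -2592000000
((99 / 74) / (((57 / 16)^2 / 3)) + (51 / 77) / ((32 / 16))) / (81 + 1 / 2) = 1331703 / 167643707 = 0.01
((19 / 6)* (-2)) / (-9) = 19 / 27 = 0.70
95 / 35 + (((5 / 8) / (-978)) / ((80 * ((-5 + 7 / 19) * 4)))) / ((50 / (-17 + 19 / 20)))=279076849769 / 102817792000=2.71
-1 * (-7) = 7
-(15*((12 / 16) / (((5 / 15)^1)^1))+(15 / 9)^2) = -1315 / 36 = -36.53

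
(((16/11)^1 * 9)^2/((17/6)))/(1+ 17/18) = 2239488/71995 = 31.11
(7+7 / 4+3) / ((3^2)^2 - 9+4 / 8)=47 / 290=0.16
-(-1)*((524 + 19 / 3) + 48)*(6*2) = 6940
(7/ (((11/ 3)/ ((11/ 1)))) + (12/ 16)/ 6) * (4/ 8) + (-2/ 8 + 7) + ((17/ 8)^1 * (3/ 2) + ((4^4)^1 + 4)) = 561/ 2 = 280.50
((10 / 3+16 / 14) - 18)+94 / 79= -20462 / 1659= -12.33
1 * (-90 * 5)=-450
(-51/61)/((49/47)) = -2397/2989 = -0.80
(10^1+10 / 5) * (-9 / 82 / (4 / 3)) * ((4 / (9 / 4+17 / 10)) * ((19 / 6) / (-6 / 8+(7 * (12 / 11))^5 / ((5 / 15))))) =-440635536 / 10836603522631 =-0.00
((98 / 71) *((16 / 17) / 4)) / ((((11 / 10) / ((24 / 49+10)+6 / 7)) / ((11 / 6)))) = 22240 / 3621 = 6.14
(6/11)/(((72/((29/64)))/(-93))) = -899/2816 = -0.32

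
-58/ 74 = -29/ 37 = -0.78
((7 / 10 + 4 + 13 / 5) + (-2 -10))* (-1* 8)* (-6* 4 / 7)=-4512 / 35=-128.91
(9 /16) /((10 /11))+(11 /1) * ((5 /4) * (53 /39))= 120461 /6240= 19.30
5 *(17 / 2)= 85 / 2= 42.50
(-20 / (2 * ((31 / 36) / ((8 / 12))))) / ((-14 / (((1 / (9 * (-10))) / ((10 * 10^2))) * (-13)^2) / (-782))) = 66079 / 81375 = 0.81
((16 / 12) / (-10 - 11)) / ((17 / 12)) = -0.04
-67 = -67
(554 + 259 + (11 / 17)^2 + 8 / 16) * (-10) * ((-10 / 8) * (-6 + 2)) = -11761125 / 289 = -40695.93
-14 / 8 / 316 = -7 / 1264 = -0.01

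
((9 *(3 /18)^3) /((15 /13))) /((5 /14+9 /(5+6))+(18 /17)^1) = 17017 /1052820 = 0.02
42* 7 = 294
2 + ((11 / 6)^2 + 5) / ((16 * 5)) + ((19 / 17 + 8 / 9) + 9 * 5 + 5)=2649277 / 48960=54.11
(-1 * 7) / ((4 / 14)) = -49 / 2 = -24.50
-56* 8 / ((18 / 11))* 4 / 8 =-1232 / 9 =-136.89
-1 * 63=-63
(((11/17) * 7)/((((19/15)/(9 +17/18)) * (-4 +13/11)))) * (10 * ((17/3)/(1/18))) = -7580650/589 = -12870.37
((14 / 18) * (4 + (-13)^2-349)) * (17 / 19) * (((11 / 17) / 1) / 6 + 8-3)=-320936 / 513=-625.61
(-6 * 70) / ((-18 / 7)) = 490 / 3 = 163.33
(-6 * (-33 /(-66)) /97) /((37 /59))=-177 /3589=-0.05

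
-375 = -375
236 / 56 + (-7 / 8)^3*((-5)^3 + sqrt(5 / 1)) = 315229 / 3584- 343*sqrt(5) / 512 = 86.46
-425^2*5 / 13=-903125 / 13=-69471.15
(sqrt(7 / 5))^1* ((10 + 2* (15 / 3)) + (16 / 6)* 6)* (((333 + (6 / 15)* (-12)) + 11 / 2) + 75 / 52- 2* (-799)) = 4523553* sqrt(35) / 325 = 82343.69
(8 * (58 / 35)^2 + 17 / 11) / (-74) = -316857 / 997150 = -0.32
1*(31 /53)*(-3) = -93 /53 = -1.75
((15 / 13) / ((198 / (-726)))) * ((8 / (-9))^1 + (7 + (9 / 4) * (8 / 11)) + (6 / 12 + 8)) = -16085 / 234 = -68.74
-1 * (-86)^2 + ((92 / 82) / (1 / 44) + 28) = -300064 / 41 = -7318.63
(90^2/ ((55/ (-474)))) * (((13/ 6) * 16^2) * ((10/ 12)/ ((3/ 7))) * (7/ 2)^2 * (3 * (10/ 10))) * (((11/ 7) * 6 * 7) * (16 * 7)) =-20452555468800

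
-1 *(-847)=847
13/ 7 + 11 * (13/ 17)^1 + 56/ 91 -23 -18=-46589/ 1547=-30.12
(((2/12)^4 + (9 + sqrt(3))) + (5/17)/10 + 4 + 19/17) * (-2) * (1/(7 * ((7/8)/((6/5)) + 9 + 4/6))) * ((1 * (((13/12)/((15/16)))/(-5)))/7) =0.01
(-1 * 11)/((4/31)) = -341/4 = -85.25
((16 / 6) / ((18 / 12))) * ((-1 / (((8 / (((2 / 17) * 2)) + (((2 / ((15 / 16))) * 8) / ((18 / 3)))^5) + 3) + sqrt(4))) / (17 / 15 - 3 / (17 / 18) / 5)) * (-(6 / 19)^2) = 3011499000000 / 1905233301885821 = 0.00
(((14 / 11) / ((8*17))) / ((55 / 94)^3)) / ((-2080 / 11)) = -726761 / 2941510000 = -0.00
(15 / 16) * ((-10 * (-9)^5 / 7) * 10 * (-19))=-420724125 / 28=-15025861.61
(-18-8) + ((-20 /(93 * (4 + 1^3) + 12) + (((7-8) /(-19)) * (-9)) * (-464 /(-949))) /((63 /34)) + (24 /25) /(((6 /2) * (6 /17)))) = -341919990014 /13546239525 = -25.24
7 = 7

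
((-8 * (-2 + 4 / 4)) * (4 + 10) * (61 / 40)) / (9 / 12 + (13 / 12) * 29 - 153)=-5124 / 3625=-1.41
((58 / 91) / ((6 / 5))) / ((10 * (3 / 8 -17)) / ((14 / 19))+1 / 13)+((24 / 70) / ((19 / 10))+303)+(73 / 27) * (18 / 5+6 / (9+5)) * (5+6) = 6598193222 / 15598905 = 422.99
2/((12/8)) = 4/3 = 1.33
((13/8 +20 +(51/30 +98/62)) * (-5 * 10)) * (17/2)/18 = -2625055/4464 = -588.05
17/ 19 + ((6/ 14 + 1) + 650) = 86759/ 133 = 652.32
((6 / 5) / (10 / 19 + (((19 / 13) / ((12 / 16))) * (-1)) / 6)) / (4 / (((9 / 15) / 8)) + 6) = 20007 / 199360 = 0.10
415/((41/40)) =16600/41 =404.88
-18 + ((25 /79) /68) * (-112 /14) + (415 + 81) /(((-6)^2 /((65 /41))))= 3.81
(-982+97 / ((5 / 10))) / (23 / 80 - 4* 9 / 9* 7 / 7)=63040 / 297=212.26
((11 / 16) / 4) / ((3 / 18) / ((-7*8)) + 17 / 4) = 231 / 5708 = 0.04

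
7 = 7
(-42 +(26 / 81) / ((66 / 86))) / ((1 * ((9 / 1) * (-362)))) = 55574 / 4354317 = 0.01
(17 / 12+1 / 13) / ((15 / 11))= 2563 / 2340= 1.10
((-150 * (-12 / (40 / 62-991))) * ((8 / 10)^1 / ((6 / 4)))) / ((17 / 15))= -0.86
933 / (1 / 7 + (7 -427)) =-6531 / 2939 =-2.22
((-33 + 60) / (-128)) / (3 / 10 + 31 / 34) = -2295 / 13184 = -0.17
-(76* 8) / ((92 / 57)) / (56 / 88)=-95304 / 161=-591.95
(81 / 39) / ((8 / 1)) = 27 / 104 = 0.26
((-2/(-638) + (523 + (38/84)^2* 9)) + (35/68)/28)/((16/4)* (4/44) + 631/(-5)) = -11157629155/2675049552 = -4.17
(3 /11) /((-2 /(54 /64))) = -81 /704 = -0.12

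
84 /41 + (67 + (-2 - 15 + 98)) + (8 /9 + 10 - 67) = 34663 /369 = 93.94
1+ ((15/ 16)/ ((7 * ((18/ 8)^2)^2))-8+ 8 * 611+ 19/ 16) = 1195863815/ 244944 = 4882.19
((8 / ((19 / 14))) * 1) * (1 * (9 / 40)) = 1.33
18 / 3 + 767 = 773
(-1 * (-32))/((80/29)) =58/5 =11.60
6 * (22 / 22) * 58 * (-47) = -16356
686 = 686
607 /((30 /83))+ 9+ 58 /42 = 354847 /210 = 1689.75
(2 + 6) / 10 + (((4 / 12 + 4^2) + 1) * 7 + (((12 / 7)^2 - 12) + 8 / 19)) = 1584932 / 13965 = 113.49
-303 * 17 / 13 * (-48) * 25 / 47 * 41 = 253429200 / 611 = 414777.74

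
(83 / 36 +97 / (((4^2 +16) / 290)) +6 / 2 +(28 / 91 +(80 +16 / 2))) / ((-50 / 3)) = -1820849 / 31200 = -58.36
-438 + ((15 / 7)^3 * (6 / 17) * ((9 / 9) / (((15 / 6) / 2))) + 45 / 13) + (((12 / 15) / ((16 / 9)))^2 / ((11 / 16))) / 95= -855031643832 / 1980353375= -431.76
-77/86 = -0.90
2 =2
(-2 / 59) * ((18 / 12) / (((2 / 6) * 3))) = -3 / 59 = -0.05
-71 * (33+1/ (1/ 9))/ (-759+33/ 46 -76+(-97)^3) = 137172/ 42021335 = 0.00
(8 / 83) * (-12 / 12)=-8 / 83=-0.10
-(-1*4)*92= 368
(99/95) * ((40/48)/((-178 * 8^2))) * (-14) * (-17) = -3927/216448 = -0.02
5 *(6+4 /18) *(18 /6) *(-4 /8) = -140 /3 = -46.67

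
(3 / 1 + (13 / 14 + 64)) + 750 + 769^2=592178.93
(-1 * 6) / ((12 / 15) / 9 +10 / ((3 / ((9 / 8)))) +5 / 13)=-14040 / 9883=-1.42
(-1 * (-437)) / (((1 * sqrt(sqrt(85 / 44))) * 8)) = 437 * 11^(1 / 4) * sqrt(2) * 85^(3 / 4) / 680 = 46.33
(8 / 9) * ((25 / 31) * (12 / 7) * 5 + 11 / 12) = 40774 / 5859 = 6.96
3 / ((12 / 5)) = 5 / 4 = 1.25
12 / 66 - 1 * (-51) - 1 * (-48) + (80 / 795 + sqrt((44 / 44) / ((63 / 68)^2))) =3686189 / 36729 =100.36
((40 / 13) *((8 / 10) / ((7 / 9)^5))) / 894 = 314928 / 32555159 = 0.01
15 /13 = 1.15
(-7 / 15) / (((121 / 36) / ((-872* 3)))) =363.21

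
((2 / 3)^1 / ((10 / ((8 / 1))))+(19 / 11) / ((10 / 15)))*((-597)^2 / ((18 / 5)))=40828631 / 132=309307.81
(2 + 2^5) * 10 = 340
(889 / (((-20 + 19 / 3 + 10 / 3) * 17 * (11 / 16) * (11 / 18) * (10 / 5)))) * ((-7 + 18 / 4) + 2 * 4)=-192024 / 5797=-33.12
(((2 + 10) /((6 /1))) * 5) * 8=80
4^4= 256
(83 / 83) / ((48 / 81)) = 27 / 16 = 1.69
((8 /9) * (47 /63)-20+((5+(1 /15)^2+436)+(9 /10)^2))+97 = 519.48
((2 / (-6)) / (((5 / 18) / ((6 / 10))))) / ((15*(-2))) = 0.02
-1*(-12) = 12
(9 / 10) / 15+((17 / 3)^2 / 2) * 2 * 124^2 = 222183227 / 450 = 493740.50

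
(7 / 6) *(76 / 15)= 5.91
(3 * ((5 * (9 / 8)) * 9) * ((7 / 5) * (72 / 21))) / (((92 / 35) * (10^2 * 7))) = 729 / 1840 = 0.40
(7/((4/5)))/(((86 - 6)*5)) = 7/320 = 0.02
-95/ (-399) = 0.24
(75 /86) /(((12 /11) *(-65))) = -55 /4472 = -0.01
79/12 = 6.58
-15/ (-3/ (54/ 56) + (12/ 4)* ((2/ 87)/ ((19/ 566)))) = 14.20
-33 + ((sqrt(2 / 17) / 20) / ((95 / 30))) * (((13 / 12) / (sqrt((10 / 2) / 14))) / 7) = -33 + 13 * sqrt(595) / 226100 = -33.00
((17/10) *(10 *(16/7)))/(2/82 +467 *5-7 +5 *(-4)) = 0.02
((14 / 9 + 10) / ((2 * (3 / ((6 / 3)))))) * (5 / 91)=40 / 189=0.21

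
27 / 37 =0.73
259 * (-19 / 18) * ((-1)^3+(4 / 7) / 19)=1591 / 6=265.17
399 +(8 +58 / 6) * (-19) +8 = 214 / 3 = 71.33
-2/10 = -0.20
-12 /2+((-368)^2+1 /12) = 1625017 /12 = 135418.08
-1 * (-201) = 201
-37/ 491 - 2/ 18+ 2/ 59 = -39778/ 260721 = -0.15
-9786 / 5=-1957.20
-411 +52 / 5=-2003 / 5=-400.60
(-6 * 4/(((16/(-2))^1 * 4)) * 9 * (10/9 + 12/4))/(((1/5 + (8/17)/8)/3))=28305/88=321.65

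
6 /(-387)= -2 /129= -0.02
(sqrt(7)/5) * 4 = 4 * sqrt(7)/5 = 2.12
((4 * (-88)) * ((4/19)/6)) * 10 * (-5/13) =47.50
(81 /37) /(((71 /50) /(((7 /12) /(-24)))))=-0.04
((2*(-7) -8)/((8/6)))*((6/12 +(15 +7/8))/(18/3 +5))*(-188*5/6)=30785/8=3848.12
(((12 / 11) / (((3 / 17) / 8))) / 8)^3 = 314432 / 1331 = 236.24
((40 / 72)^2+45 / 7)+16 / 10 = 23636 / 2835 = 8.34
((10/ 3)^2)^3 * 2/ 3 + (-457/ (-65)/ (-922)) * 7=914.44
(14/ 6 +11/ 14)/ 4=131/ 168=0.78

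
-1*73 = -73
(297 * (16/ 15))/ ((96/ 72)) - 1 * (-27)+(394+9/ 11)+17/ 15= 108991/ 165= 660.55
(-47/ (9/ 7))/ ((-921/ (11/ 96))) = 3619/ 795744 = 0.00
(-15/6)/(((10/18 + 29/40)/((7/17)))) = -6300/7837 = -0.80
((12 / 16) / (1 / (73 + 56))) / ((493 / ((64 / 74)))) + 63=1152279 / 18241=63.17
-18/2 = -9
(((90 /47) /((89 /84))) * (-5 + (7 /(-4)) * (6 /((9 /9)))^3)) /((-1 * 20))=144774 /4183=34.61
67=67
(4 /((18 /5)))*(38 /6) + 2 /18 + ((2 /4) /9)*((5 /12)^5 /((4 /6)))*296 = 2783657 /373248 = 7.46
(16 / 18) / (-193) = -8 / 1737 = -0.00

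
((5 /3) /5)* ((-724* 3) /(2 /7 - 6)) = 126.70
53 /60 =0.88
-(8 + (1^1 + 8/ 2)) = -13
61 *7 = 427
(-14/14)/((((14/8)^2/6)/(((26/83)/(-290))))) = 1248/589715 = 0.00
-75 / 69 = -25 / 23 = -1.09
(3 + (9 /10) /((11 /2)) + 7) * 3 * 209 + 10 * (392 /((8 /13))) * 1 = 12742.60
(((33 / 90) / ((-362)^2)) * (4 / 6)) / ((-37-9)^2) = 11 / 12478009680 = 0.00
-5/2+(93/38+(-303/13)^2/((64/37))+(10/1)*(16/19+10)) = 422.43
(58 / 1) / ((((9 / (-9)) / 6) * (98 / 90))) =-15660 / 49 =-319.59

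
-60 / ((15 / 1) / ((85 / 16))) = -85 / 4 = -21.25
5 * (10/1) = 50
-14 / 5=-2.80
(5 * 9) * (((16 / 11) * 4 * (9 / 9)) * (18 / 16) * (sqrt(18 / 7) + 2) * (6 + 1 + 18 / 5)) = 103032 * sqrt(14) / 77 + 68688 / 11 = 11250.99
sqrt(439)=20.95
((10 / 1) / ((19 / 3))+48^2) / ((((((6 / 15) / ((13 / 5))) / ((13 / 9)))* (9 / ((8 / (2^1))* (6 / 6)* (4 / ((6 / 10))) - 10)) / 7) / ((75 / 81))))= 10796353750 / 41553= 259821.28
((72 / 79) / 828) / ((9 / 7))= 14 / 16353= 0.00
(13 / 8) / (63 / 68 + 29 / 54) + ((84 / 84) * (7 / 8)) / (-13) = 291475 / 279448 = 1.04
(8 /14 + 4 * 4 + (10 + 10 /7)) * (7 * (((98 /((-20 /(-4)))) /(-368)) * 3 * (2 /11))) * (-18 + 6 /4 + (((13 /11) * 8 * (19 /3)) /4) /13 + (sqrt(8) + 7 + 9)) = -14406 * sqrt(2) /1265-103243 /27830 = -19.82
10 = 10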